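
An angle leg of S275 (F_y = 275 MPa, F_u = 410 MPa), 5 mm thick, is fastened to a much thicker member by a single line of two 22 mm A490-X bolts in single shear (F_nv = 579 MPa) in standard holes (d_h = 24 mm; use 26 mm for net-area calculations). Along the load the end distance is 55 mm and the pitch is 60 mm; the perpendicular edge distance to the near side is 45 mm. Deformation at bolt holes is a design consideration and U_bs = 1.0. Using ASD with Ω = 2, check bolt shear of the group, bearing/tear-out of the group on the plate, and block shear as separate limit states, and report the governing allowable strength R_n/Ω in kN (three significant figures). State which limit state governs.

Bolt shear: A_b = π·22²/4 = 380.1 mm²; R_n = 579 × 380.1 × 2 × 1 / 1000 = 440.2 kN → 440.2 / 2 = 220 kN.
Bearing: edge l_c = 43, r_n = 105.8 kN; interior l_c = 36, r_n = 88.56 kN; R_n = 105.8 + 1·88.56 = 194.3 kN → 97.2 kN.
Block shear: A_gv = 575, A_nv = 380, A_nt = 160 mm²; R_n = min(0.6F_uA_nv, 0.6F_yA_gv) + U_bs·F_u·A_nt = 159.1 kN → 79.5 kN.
Block shear governs: 79.5 kN.

79.5 kN (block shear governs)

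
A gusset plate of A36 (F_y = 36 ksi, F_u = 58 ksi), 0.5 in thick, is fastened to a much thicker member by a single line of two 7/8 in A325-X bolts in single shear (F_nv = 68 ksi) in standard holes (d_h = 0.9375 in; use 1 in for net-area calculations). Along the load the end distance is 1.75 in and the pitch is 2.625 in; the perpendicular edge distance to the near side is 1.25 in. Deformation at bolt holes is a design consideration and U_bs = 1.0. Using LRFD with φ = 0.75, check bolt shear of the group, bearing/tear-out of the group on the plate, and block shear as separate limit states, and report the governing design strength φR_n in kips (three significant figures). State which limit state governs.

Bolt shear: A_b = π·0.875²/4 = 0.6013 in²; R_n = 68 × 0.6013 × 2 × 1 = 81.78 kips → 0.75 × 81.78 = 61.3 kips.
Bearing: edge l_c = 1.281, r_n = 44.59 kips; interior l_c = 1.688, r_n = 58.72 kips; R_n = 44.59 + 1·58.72 = 103.3 kips → 77.5 kips.
Block shear: A_gv = 2.188, A_nv = 1.438, A_nt = 0.375 in²; R_n = min(0.6F_uA_nv, 0.6F_yA_gv) + U_bs·F_u·A_nt = 69 kips → 51.8 kips.
Block shear governs: 51.8 kips.

51.8 kips (block shear governs)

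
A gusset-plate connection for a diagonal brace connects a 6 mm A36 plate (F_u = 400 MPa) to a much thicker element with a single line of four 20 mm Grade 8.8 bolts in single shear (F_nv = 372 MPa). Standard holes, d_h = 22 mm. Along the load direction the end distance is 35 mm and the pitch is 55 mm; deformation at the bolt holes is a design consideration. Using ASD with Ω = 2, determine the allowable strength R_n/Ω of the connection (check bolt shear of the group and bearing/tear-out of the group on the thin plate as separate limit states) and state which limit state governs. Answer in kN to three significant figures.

Bolt shear: A_b = π·20²/4 = 314.2 mm²; R_n = 372 × 314.2 × 4 × 1 / 1000 = 467.5 kN → 467.5 / 2 = 234 kN.
Bearing (1.2 l_c t F_u ≤ 2.4 d t F_u): upper limit = 2.4·20·6·400 / 1000 = 115.2 kN.
  Edge l_c = 35 − 22/2 = 24 → r_n = 69.12 kN; interior l_c = 55 − 22 = 33 → r_n = 95.04 kN.
  R_n,bearing = 1·69.12 + 3·95.04 = 354.2 kN → 354.2 / 2 = 177 kN.
Bearing governs: 177 kN.

177 kN (bearing governs)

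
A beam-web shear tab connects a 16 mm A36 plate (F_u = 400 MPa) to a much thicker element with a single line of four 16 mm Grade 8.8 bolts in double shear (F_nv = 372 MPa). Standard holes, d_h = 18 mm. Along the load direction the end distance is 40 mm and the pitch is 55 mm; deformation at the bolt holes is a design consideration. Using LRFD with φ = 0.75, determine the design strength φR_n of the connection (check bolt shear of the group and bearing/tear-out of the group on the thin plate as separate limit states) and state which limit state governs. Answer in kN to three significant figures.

Bolt shear: A_b = π·16²/4 = 201.1 mm²; R_n = 372 × 201.1 × 4 × 2 / 1000 = 598.4 kN → 0.75 × 598.4 = 449 kN.
Bearing (1.2 l_c t F_u ≤ 2.4 d t F_u): upper limit = 2.4·16·16·400 / 1000 = 245.8 kN.
  Edge l_c = 40 − 18/2 = 31 → r_n = 238.1 kN; interior l_c = 55 − 18 = 37 → r_n = 245.8 kN.
  R_n,bearing = 1·238.1 + 3·245.8 = 975.4 kN → 0.75 × 975.4 = 732 kN.
Bolt shear governs: 449 kN.

449 kN (bolt shear governs)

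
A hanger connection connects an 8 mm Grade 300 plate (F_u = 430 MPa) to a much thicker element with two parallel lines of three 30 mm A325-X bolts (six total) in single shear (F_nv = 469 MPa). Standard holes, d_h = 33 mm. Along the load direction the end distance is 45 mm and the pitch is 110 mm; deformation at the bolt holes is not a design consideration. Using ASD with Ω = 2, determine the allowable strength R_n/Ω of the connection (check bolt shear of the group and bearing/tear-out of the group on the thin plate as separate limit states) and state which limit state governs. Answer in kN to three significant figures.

766 kN (bearing governs)

Bolt shear: A_b = π·30²/4 = 706.9 mm²; R_n = 469 × 706.9 × 6 × 1 / 1000 = 1989 kN → 1989 / 2 = 995 kN.
Bearing (1.5 l_c t F_u ≤ 3.0 d t F_u): upper limit = 3.0·30·8·430 / 1000 = 309.6 kN.
  Edge l_c = 45 − 33/2 = 28.5 → r_n = 147.1 kN; interior l_c = 110 − 33 = 77 → r_n = 309.6 kN.
  R_n,bearing = 2·147.1 + 4·309.6 = 1533 kN → 1533 / 2 = 766 kN.
Bearing governs: 766 kN.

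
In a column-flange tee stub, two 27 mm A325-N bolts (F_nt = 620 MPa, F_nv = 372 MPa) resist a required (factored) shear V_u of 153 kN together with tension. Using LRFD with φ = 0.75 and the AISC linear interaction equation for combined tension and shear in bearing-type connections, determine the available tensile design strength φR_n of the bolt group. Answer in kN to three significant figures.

A_b = π·27²/4 = 572.6 mm²; f_rv = 153 × 1000 / (2 × 572.6) = 133.6 MPa.
F'_nt = 1.3 F_nt − (F_nt / φF_nv) f_rv = 1.3·620 − (620/(0.75·372))·133.6 = 509.1 MPa, capped at F_nt → F'_nt = 509.1 MPa.
R_n = F'_nt · A_b · n = 509.1 × 572.6 × 2 / 1000 = 583 kN.
Design strength φR_n = 0.75 × 583 = 437 kN.

437 kN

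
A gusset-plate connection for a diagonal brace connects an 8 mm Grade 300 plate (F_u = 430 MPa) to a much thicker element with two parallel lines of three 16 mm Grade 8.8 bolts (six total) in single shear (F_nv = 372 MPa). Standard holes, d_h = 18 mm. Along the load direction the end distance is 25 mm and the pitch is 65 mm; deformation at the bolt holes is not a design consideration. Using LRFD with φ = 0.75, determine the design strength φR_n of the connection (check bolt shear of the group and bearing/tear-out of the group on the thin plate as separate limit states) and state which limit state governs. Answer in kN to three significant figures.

Bolt shear: A_b = π·16²/4 = 201.1 mm²; R_n = 372 × 201.1 × 6 × 1 / 1000 = 448.8 kN → 0.75 × 448.8 = 337 kN.
Bearing (1.5 l_c t F_u ≤ 3.0 d t F_u): upper limit = 3.0·16·8·430 / 1000 = 165.1 kN.
  Edge l_c = 25 − 18/2 = 16 → r_n = 82.56 kN; interior l_c = 65 − 18 = 47 → r_n = 165.1 kN.
  R_n,bearing = 2·82.56 + 4·165.1 = 825.6 kN → 0.75 × 825.6 = 619 kN.
Bolt shear governs: 337 kN.

337 kN (bolt shear governs)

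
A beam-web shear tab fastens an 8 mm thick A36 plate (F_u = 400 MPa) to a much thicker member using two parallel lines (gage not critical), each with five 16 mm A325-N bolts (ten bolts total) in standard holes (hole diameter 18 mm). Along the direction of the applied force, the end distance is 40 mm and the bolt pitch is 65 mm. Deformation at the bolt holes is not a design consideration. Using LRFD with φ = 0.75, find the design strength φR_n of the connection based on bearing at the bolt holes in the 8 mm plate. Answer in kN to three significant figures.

Per bolt r_n = 1.5 l_c t F_u ≤ 3.0 d t F_u; upper limit = 3.0 × 16 × 8 × 400 / 1000 = 153.6 kN.
Edge bolt: l_c = 40 − 18/2 = 31 mm → 1.5 × 31 × 8 × 400 / 1000 = 148.8 → r_n = 148.8 kN.
Interior bolts: l_c = 65 − 18 = 47 mm → 1.5 × 47 × 8 × 400 / 1000 = 225.6 → r_n = 153.6 kN.
R_n = 2 × 148.8 + 8 × 153.6 = 1526 kN.
Design strength φR_n = 0.75 × 1526 = 1140 kN.

1140 kN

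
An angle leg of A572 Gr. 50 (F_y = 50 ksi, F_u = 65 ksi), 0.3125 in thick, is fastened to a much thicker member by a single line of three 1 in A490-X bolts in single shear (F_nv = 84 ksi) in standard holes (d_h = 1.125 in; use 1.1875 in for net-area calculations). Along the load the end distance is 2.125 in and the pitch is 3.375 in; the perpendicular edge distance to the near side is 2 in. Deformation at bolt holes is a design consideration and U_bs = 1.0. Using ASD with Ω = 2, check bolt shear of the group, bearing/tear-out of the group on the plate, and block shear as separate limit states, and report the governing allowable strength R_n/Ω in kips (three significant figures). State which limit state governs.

50.3 kips (block shear governs)

Bolt shear: A_b = π·1²/4 = 0.7854 in²; R_n = 84 × 0.7854 × 3 × 1 = 197.9 kips → 197.9 / 2 = 99 kips.
Bearing: edge l_c = 1.562, r_n = 38.09 kips; interior l_c = 2.25, r_n = 48.75 kips; R_n = 38.09 + 2·48.75 = 135.6 kips → 67.8 kips.
Block shear: A_gv = 2.773, A_nv = 1.846, A_nt = 0.4395 in²; R_n = min(0.6F_uA_nv, 0.6F_yA_gv) + U_bs·F_u·A_nt = 100.5 kips → 50.3 kips.
Block shear governs: 50.3 kips.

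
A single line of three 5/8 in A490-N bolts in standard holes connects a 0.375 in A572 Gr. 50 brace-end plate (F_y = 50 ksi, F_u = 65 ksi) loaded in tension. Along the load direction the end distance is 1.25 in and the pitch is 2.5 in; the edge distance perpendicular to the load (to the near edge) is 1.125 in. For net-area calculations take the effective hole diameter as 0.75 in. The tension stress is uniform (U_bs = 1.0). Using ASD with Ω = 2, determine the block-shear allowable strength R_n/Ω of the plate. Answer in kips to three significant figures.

Shear plane L_v = 1.25 + 2·2.5 = 6.25 in; A_gv = 6.25 × 0.375 = 2.344 in².
A_nv = (6.25 − 2.5·0.75) × 0.375 = 1.641 in².
A_nt = (1.125 − 0.5·0.75) × 0.375 = 0.2812 in².
0.6 F_u A_nv = 63.98 kips; 0.6 F_y A_gv = 70.31 kips → shear rupture governs the shear term.
R_n = 63.98 + 1.0 × 65 × 0.2812 = 82.27 kips.
Allowable strength R_n/Ω = 82.27 / 2 = 41.1 kips.

41.1 kips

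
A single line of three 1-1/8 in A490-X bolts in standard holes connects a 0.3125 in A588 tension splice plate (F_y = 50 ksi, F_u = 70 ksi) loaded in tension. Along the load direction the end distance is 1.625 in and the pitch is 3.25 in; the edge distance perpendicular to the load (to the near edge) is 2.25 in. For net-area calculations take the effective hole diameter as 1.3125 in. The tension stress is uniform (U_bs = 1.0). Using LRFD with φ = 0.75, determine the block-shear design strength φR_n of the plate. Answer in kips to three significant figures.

73.8 kips

Shear plane L_v = 1.625 + 2·3.25 = 8.125 in; A_gv = 8.125 × 0.3125 = 2.539 in².
A_nv = (8.125 − 2.5·1.3125) × 0.3125 = 1.514 in².
A_nt = (2.25 − 0.5·1.3125) × 0.3125 = 0.498 in².
0.6 F_u A_nv = 63.57 kips; 0.6 F_y A_gv = 76.17 kips → shear rupture governs the shear term.
R_n = 63.57 + 1.0 × 70 × 0.498 = 98.44 kips.
Design strength φR_n = 0.75 × 98.44 = 73.8 kips.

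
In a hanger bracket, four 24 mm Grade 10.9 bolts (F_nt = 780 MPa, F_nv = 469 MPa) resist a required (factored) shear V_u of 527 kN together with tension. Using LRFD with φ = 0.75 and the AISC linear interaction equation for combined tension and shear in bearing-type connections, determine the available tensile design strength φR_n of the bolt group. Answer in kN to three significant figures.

A_b = π·24²/4 = 452.4 mm²; f_rv = 527 × 1000 / (4 × 452.4) = 291.2 MPa.
F'_nt = 1.3 F_nt − (F_nt / φF_nv) f_rv = 1.3·780 − (780/(0.75·469))·291.2 = 368.2 MPa, capped at F_nt → F'_nt = 368.2 MPa.
R_n = F'_nt · A_b · n = 368.2 × 452.4 × 4 / 1000 = 666.3 kN.
Design strength φR_n = 0.75 × 666.3 = 500 kN.

500 kN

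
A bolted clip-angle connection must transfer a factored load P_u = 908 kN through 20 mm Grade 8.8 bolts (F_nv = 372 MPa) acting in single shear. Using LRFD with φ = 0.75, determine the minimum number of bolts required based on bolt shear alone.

11 bolts

A_b = π·20²/4 = 314.2 mm².
Per-bolt design strength φR_n = 0.75 × 372 × 314.2 × 1 / 1000 = 87.65 kN.
n ≥ 908 / 87.65 = 10.36 → use 11 bolts.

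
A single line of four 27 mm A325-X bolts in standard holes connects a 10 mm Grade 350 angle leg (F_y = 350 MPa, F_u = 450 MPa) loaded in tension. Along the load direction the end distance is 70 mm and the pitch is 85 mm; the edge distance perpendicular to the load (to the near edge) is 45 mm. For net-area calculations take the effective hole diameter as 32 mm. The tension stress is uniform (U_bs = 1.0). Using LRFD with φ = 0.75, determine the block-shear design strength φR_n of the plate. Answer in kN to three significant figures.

529 kN

Shear plane L_v = 70 + 3·85 = 325 mm; A_gv = 325 × 10 = 3250 mm².
A_nv = (325 − 3.5·32) × 10 = 2130 mm².
A_nt = (45 − 0.5·32) × 10 = 290 mm².
0.6 F_u A_nv = 575.1 kN; 0.6 F_y A_gv = 682.5 kN → shear rupture governs the shear term.
R_n = 575.1 + 1.0 × 450 × 290 / 1000 = 705.6 kN.
Design strength φR_n = 0.75 × 705.6 = 529 kN.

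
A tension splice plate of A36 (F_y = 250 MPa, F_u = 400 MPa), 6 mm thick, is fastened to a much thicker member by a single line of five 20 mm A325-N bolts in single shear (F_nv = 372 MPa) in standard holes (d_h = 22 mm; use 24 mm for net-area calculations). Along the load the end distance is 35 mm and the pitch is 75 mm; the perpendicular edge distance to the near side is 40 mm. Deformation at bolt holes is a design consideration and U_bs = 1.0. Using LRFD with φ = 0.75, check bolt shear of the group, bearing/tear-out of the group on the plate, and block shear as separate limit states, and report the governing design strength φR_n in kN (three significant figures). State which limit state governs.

Bolt shear: A_b = π·20²/4 = 314.2 mm²; R_n = 372 × 314.2 × 5 × 1 / 1000 = 584.3 kN → 0.75 × 584.3 = 438 kN.
Bearing: edge l_c = 24, r_n = 69.12 kN; interior l_c = 53, r_n = 115.2 kN; R_n = 69.12 + 4·115.2 = 529.9 kN → 397 kN.
Block shear: A_gv = 2010, A_nv = 1362, A_nt = 168 mm²; R_n = min(0.6F_uA_nv, 0.6F_yA_gv) + U_bs·F_u·A_nt = 368.7 kN → 277 kN.
Block shear governs: 277 kN.

277 kN (block shear governs)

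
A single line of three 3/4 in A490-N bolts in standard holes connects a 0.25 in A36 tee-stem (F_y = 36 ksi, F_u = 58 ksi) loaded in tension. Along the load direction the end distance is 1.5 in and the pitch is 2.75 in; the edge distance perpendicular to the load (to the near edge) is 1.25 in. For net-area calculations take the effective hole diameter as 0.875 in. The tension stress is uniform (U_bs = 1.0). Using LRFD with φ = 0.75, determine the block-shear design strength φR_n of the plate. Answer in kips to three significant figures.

Shear plane L_v = 1.5 + 2·2.75 = 7 in; A_gv = 7 × 0.25 = 1.75 in².
A_nv = (7 − 2.5·0.875) × 0.25 = 1.203 in².
A_nt = (1.25 − 0.5·0.875) × 0.25 = 0.2031 in².
0.6 F_u A_nv = 41.87 kips; 0.6 F_y A_gv = 37.8 kips → shear yielding governs the shear term.
R_n = 37.8 + 1.0 × 58 × 0.2031 = 49.58 kips.
Design strength φR_n = 0.75 × 49.58 = 37.2 kips.

37.2 kips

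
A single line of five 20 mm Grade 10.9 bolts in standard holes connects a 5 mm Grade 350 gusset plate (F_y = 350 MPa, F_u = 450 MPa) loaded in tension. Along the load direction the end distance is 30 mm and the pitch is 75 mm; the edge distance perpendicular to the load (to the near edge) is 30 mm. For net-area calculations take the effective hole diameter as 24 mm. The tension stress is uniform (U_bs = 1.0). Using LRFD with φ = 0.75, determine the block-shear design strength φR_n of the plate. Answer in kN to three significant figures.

255 kN

Shear plane L_v = 30 + 4·75 = 330 mm; A_gv = 330 × 5 = 1650 mm².
A_nv = (330 − 4.5·24) × 5 = 1110 mm².
A_nt = (30 − 0.5·24) × 5 = 90 mm².
0.6 F_u A_nv = 299.7 kN; 0.6 F_y A_gv = 346.5 kN → shear rupture governs the shear term.
R_n = 299.7 + 1.0 × 450 × 90 / 1000 = 340.2 kN.
Design strength φR_n = 0.75 × 340.2 = 255 kN.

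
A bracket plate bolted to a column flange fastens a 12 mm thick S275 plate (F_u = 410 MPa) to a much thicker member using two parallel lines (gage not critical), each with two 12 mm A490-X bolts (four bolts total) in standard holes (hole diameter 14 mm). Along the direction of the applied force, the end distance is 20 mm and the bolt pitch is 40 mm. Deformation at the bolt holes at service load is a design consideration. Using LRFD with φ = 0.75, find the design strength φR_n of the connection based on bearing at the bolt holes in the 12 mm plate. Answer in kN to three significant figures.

Per bolt r_n = 1.2 l_c t F_u ≤ 2.4 d t F_u; upper limit = 2.4 × 12 × 12 × 410 / 1000 = 141.7 kN.
Edge bolt: l_c = 20 − 14/2 = 13 mm → 1.2 × 13 × 12 × 410 / 1000 = 76.75 → r_n = 76.75 kN.
Interior bolts: l_c = 40 − 14 = 26 mm → 1.2 × 26 × 12 × 410 / 1000 = 153.5 → r_n = 141.7 kN.
R_n = 2 × 76.75 + 2 × 141.7 = 436.9 kN.
Design strength φR_n = 0.75 × 436.9 = 328 kN.

328 kN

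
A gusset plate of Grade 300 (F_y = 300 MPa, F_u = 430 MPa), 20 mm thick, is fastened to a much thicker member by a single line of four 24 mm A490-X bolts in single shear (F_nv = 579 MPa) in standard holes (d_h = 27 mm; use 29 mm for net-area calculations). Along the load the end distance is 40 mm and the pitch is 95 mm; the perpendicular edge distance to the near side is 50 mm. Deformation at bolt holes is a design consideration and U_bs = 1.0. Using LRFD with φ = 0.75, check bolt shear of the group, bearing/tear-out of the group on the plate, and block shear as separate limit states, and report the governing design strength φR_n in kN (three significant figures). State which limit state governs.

786 kN (bolt shear governs)

Bolt shear: A_b = π·24²/4 = 452.4 mm²; R_n = 579 × 452.4 × 4 × 1 / 1000 = 1048 kN → 0.75 × 1048 = 786 kN.
Bearing: edge l_c = 26.5, r_n = 273.5 kN; interior l_c = 68, r_n = 495.4 kN; R_n = 273.5 + 3·495.4 = 1760 kN → 1320 kN.
Block shear: A_gv = 6500, A_nv = 4470, A_nt = 710 mm²; R_n = min(0.6F_uA_nv, 0.6F_yA_gv) + U_bs·F_u·A_nt = 1459 kN → 1090 kN.
Bolt shear governs: 786 kN.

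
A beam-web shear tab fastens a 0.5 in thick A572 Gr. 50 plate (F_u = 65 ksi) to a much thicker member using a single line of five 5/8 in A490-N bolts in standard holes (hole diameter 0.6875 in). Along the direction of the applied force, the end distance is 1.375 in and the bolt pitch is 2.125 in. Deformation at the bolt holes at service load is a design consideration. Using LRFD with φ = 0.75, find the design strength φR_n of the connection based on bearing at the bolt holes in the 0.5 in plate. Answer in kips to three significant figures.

176 kips

Per bolt r_n = 1.2 l_c t F_u ≤ 2.4 d t F_u; upper limit = 2.4 × 0.625 × 0.5 × 65 = 48.75 kips.
Edge bolt: l_c = 1.375 − 0.6875/2 = 1.031 in → 1.2 × 1.031 × 0.5 × 65 = 40.22 → r_n = 40.22 kips.
Interior bolts: l_c = 2.125 − 0.6875 = 1.438 in → 1.2 × 1.438 × 0.5 × 65 = 56.06 → r_n = 48.75 kips.
R_n = 1 × 40.22 + 4 × 48.75 = 235.2 kips.
Design strength φR_n = 0.75 × 235.2 = 176 kips.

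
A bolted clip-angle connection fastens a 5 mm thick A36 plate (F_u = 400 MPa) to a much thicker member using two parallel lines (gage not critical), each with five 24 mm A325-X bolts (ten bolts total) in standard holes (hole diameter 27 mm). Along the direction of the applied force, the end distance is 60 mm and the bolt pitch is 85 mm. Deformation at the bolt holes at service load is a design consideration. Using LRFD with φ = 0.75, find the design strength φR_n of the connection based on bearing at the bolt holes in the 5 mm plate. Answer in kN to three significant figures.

Per bolt r_n = 1.2 l_c t F_u ≤ 2.4 d t F_u; upper limit = 2.4 × 24 × 5 × 400 / 1000 = 115.2 kN.
Edge bolt: l_c = 60 − 27/2 = 46.5 mm → 1.2 × 46.5 × 5 × 400 / 1000 = 111.6 → r_n = 111.6 kN.
Interior bolts: l_c = 85 − 27 = 58 mm → 1.2 × 58 × 5 × 400 / 1000 = 139.2 → r_n = 115.2 kN.
R_n = 2 × 111.6 + 8 × 115.2 = 1145 kN.
Design strength φR_n = 0.75 × 1145 = 859 kN.

859 kN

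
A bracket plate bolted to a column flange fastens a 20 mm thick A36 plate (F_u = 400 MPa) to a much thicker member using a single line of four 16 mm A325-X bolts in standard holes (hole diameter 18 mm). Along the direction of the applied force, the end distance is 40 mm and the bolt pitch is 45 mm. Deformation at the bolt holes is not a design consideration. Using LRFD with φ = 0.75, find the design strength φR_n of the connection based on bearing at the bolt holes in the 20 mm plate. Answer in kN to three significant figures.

Per bolt r_n = 1.5 l_c t F_u ≤ 3.0 d t F_u; upper limit = 3.0 × 16 × 20 × 400 / 1000 = 384 kN.
Edge bolt: l_c = 40 − 18/2 = 31 mm → 1.5 × 31 × 20 × 400 / 1000 = 372 → r_n = 372 kN.
Interior bolts: l_c = 45 − 18 = 27 mm → 1.5 × 27 × 20 × 400 / 1000 = 324 → r_n = 324 kN.
R_n = 1 × 372 + 3 × 324 = 1344 kN.
Design strength φR_n = 0.75 × 1344 = 1010 kN.

1010 kN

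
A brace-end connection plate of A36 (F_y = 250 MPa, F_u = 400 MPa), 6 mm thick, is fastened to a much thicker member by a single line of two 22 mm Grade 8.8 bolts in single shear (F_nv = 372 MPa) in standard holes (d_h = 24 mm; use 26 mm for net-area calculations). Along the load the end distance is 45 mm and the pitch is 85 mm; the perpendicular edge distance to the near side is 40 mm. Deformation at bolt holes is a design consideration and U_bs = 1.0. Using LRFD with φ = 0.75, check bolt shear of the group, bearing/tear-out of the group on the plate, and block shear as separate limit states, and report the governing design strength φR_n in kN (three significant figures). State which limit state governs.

Bolt shear: A_b = π·22²/4 = 380.1 mm²; R_n = 372 × 380.1 × 2 × 1 / 1000 = 282.8 kN → 0.75 × 282.8 = 212 kN.
Bearing: edge l_c = 33, r_n = 95.04 kN; interior l_c = 61, r_n = 126.7 kN; R_n = 95.04 + 1·126.7 = 221.8 kN → 166 kN.
Block shear: A_gv = 780, A_nv = 546, A_nt = 162 mm²; R_n = min(0.6F_uA_nv, 0.6F_yA_gv) + U_bs·F_u·A_nt = 181.8 kN → 136 kN.
Block shear governs: 136 kN.

136 kN (block shear governs)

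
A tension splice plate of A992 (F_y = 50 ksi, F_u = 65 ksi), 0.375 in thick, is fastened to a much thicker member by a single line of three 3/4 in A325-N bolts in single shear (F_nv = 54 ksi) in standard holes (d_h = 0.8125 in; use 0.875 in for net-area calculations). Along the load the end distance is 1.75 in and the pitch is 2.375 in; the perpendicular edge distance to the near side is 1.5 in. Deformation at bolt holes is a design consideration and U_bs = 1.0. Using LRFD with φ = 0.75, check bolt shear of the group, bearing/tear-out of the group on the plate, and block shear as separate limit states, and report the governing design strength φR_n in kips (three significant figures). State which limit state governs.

53.7 kips (bolt shear governs)

Bolt shear: A_b = π·0.75²/4 = 0.4418 in²; R_n = 54 × 0.4418 × 3 × 1 = 71.57 kips → 0.75 × 71.57 = 53.7 kips.
Bearing: edge l_c = 1.344, r_n = 39.3 kips; interior l_c = 1.562, r_n = 43.87 kips; R_n = 39.3 + 2·43.87 = 127.1 kips → 95.3 kips.
Block shear: A_gv = 2.438, A_nv = 1.617, A_nt = 0.3984 in²; R_n = min(0.6F_uA_nv, 0.6F_yA_gv) + U_bs·F_u·A_nt = 88.97 kips → 66.7 kips.
Bolt shear governs: 53.7 kips.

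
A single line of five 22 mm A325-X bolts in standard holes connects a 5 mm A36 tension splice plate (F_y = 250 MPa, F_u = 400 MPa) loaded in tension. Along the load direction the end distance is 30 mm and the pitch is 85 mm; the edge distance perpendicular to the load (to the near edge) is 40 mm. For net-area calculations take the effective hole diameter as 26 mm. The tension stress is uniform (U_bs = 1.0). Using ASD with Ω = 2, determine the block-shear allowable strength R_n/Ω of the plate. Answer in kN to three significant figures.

Shear plane L_v = 30 + 4·85 = 370 mm; A_gv = 370 × 5 = 1850 mm².
A_nv = (370 − 4.5·26) × 5 = 1265 mm².
A_nt = (40 − 0.5·26) × 5 = 135 mm².
0.6 F_u A_nv = 303.6 kN; 0.6 F_y A_gv = 277.5 kN → shear yielding governs the shear term.
R_n = 277.5 + 1.0 × 400 × 135 / 1000 = 331.5 kN.
Allowable strength R_n/Ω = 331.5 / 2 = 166 kN.

166 kN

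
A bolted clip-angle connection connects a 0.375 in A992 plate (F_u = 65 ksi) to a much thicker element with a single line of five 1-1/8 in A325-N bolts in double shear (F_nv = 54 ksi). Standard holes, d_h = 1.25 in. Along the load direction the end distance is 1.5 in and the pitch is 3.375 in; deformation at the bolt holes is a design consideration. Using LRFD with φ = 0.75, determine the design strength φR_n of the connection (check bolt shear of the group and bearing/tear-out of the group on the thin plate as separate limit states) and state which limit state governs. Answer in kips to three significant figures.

206 kips (bearing governs)

Bolt shear: A_b = π·1.125²/4 = 0.994 in²; R_n = 54 × 0.994 × 5 × 2 = 536.8 kips → 0.75 × 536.8 = 403 kips.
Bearing (1.2 l_c t F_u ≤ 2.4 d t F_u): upper limit = 2.4·1.125·0.375·65 = 65.81 kips.
  Edge l_c = 1.5 − 1.25/2 = 0.875 → r_n = 25.59 kips; interior l_c = 3.375 − 1.25 = 2.125 → r_n = 62.16 kips.
  R_n,bearing = 1·25.59 + 4·62.16 = 274.2 kips → 0.75 × 274.2 = 206 kips.
Bearing governs: 206 kips.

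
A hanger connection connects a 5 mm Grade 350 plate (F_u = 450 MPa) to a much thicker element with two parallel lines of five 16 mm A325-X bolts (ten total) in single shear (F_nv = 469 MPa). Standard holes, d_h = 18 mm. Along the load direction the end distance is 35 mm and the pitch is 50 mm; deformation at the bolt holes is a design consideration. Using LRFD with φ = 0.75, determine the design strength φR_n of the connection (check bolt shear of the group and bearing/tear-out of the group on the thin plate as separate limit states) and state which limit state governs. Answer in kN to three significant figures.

624 kN (bearing governs)

Bolt shear: A_b = π·16²/4 = 201.1 mm²; R_n = 469 × 201.1 × 10 × 1 / 1000 = 943 kN → 0.75 × 943 = 707 kN.
Bearing (1.2 l_c t F_u ≤ 2.4 d t F_u): upper limit = 2.4·16·5·450 / 1000 = 86.4 kN.
  Edge l_c = 35 − 18/2 = 26 → r_n = 70.2 kN; interior l_c = 50 − 18 = 32 → r_n = 86.4 kN.
  R_n,bearing = 2·70.2 + 8·86.4 = 831.6 kN → 0.75 × 831.6 = 624 kN.
Bearing governs: 624 kN.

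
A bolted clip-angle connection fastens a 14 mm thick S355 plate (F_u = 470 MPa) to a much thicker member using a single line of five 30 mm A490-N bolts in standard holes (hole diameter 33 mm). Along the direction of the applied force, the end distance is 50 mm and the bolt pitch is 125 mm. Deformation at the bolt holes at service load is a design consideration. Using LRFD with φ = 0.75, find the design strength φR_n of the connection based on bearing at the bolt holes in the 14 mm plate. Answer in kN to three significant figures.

Per bolt r_n = 1.2 l_c t F_u ≤ 2.4 d t F_u; upper limit = 2.4 × 30 × 14 × 470 / 1000 = 473.8 kN.
Edge bolt: l_c = 50 − 33/2 = 33.5 mm → 1.2 × 33.5 × 14 × 470 / 1000 = 264.5 → r_n = 264.5 kN.
Interior bolts: l_c = 125 − 33 = 92 mm → 1.2 × 92 × 14 × 470 / 1000 = 726.4 → r_n = 473.8 kN.
R_n = 1 × 264.5 + 4 × 473.8 = 2160 kN.
Design strength φR_n = 0.75 × 2160 = 1620 kN.

1620 kN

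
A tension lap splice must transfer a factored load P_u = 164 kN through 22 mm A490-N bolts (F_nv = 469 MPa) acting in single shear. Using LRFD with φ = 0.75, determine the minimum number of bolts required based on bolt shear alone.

2 bolts

A_b = π·22²/4 = 380.1 mm².
Per-bolt design strength φR_n = 0.75 × 469 × 380.1 × 1 / 1000 = 133.7 kN.
n ≥ 164 / 133.7 = 1.227 → use 2 bolts.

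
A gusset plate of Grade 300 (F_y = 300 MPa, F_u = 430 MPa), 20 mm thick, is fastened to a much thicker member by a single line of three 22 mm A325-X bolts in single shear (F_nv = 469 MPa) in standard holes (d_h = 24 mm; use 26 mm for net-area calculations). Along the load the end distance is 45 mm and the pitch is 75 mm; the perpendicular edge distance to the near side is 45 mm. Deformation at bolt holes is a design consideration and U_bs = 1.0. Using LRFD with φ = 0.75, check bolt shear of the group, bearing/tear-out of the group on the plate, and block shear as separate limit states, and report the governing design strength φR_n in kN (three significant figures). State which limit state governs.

Bolt shear: A_b = π·22²/4 = 380.1 mm²; R_n = 469 × 380.1 × 3 × 1 / 1000 = 534.8 kN → 0.75 × 534.8 = 401 kN.
Bearing: edge l_c = 33, r_n = 340.6 kN; interior l_c = 51, r_n = 454.1 kN; R_n = 340.6 + 2·454.1 = 1249 kN → 937 kN.
Block shear: A_gv = 3900, A_nv = 2600, A_nt = 640 mm²; R_n = min(0.6F_uA_nv, 0.6F_yA_gv) + U_bs·F_u·A_nt = 946 kN → 710 kN.
Bolt shear governs: 401 kN.

401 kN (bolt shear governs)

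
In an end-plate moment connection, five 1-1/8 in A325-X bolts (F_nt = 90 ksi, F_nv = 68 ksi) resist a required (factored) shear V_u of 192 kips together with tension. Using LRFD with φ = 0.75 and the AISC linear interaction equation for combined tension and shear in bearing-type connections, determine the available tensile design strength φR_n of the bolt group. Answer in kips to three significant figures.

182 kips

A_b = π·1.125²/4 = 0.994 in²; f_rv = 192 / (5 × 0.994) = 38.63 ksi.
F'_nt = 1.3 F_nt − (F_nt / φF_nv) f_rv = 1.3·90 − (90/(0.75·68))·38.63 = 48.83 ksi, capped at F_nt → F'_nt = 48.83 ksi.
R_n = F'_nt · A_b · n = 48.83 × 0.994 × 5 = 242.7 kips.
Design strength φR_n = 0.75 × 242.7 = 182 kips.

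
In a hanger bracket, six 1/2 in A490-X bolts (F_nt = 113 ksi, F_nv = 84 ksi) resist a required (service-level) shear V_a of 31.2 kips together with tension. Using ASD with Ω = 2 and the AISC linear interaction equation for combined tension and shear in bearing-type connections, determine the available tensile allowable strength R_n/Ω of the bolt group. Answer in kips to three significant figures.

44.6 kips

A_b = π·0.5²/4 = 0.1963 in²; f_rv = 31.2 / (6 × 0.1963) = 26.48 ksi.
F'_nt = 1.3 F_nt − (Ω F_nt / F_nv) f_rv = 1.3·113 − (2·113/84)·26.48 = 75.65 ksi, capped at F_nt → F'_nt = 75.65 ksi.
R_n = F'_nt · A_b · n = 75.65 × 0.1963 × 6 = 89.12 kips.
Allowable strength R_n/Ω = 89.12 / 2 = 44.6 kips.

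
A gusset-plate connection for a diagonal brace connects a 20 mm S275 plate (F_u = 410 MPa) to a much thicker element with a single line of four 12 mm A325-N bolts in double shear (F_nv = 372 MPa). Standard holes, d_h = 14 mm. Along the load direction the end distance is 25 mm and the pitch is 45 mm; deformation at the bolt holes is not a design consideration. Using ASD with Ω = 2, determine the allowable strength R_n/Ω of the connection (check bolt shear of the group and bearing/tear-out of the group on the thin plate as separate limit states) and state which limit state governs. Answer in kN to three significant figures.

Bolt shear: A_b = π·12²/4 = 113.1 mm²; R_n = 372 × 113.1 × 4 × 2 / 1000 = 336.6 kN → 336.6 / 2 = 168 kN.
Bearing (1.5 l_c t F_u ≤ 3.0 d t F_u): upper limit = 3.0·12·20·410 / 1000 = 295.2 kN.
  Edge l_c = 25 − 14/2 = 18 → r_n = 221.4 kN; interior l_c = 45 − 14 = 31 → r_n = 295.2 kN.
  R_n,bearing = 1·221.4 + 3·295.2 = 1107 kN → 1107 / 2 = 554 kN.
Bolt shear governs: 168 kN.

168 kN (bolt shear governs)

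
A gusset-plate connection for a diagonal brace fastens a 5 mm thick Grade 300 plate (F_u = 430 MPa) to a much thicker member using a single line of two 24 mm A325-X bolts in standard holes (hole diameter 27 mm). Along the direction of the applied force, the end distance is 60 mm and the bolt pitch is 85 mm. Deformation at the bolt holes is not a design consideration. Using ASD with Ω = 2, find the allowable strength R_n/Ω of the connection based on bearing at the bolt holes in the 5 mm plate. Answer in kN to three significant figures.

152 kN

Per bolt r_n = 1.5 l_c t F_u ≤ 3.0 d t F_u; upper limit = 3.0 × 24 × 5 × 430 / 1000 = 154.8 kN.
Edge bolt: l_c = 60 − 27/2 = 46.5 mm → 1.5 × 46.5 × 5 × 430 / 1000 = 150 → r_n = 150 kN.
Interior bolts: l_c = 85 − 27 = 58 mm → 1.5 × 58 × 5 × 430 / 1000 = 187.1 → r_n = 154.8 kN.
R_n = 1 × 150 + 1 × 154.8 = 304.8 kN.
Allowable strength R_n/Ω = 304.8 / 2 = 152 kN.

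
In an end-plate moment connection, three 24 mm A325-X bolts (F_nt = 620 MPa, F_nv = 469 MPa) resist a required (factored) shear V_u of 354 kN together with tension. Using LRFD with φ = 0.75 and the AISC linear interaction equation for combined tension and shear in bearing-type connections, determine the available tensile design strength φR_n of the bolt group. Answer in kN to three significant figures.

A_b = π·24²/4 = 452.4 mm²; f_rv = 354 × 1000 / (3 × 452.4) = 260.8 MPa.
F'_nt = 1.3 F_nt − (F_nt / φF_nv) f_rv = 1.3·620 − (620/(0.75·469))·260.8 = 346.2 MPa, capped at F_nt → F'_nt = 346.2 MPa.
R_n = F'_nt · A_b · n = 346.2 × 452.4 × 3 / 1000 = 469.9 kN.
Design strength φR_n = 0.75 × 469.9 = 352 kN.

352 kN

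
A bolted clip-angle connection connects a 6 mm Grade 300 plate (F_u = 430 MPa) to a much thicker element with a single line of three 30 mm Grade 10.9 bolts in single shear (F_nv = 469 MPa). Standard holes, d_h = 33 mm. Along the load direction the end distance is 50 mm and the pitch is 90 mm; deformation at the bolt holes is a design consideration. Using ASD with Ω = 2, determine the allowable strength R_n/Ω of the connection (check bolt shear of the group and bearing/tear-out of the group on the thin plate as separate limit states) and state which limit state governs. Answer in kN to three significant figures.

Bolt shear: A_b = π·30²/4 = 706.9 mm²; R_n = 469 × 706.9 × 3 × 1 / 1000 = 994.5 kN → 994.5 / 2 = 497 kN.
Bearing (1.2 l_c t F_u ≤ 2.4 d t F_u): upper limit = 2.4·30·6·430 / 1000 = 185.8 kN.
  Edge l_c = 50 − 33/2 = 33.5 → r_n = 103.7 kN; interior l_c = 90 − 33 = 57 → r_n = 176.5 kN.
  R_n,bearing = 1·103.7 + 2·176.5 = 456.7 kN → 456.7 / 2 = 228 kN.
Bearing governs: 228 kN.

228 kN (bearing governs)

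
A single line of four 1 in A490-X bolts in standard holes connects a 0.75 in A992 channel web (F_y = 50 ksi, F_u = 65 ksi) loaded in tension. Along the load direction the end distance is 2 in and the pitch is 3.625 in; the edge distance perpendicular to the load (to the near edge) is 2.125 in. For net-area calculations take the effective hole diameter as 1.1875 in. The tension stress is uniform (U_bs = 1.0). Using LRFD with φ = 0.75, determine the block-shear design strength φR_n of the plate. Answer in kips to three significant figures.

247 kips

Shear plane L_v = 2 + 3·3.625 = 12.88 in; A_gv = 12.88 × 0.75 = 9.656 in².
A_nv = (12.88 − 3.5·1.1875) × 0.75 = 6.539 in².
A_nt = (2.125 − 0.5·1.1875) × 0.75 = 1.148 in².
0.6 F_u A_nv = 255 kips; 0.6 F_y A_gv = 289.7 kips → shear rupture governs the shear term.
R_n = 255 + 1.0 × 65 × 1.148 = 329.7 kips.
Design strength φR_n = 0.75 × 329.7 = 247 kips.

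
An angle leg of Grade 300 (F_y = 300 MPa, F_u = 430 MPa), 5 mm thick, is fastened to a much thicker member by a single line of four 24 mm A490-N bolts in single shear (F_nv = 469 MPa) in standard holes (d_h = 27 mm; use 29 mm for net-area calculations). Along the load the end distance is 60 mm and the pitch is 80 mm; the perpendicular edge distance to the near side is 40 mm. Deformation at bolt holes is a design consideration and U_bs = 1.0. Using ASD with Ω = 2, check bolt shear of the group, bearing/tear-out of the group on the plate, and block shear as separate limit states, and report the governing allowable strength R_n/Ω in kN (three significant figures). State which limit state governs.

155 kN (block shear governs)

Bolt shear: A_b = π·24²/4 = 452.4 mm²; R_n = 469 × 452.4 × 4 × 1 / 1000 = 848.7 kN → 848.7 / 2 = 424 kN.
Bearing: edge l_c = 46.5, r_n = 120 kN; interior l_c = 53, r_n = 123.8 kN; R_n = 120 + 3·123.8 = 491.5 kN → 246 kN.
Block shear: A_gv = 1500, A_nv = 992.5, A_nt = 127.5 mm²; R_n = min(0.6F_uA_nv, 0.6F_yA_gv) + U_bs·F_u·A_nt = 310.9 kN → 155 kN.
Block shear governs: 155 kN.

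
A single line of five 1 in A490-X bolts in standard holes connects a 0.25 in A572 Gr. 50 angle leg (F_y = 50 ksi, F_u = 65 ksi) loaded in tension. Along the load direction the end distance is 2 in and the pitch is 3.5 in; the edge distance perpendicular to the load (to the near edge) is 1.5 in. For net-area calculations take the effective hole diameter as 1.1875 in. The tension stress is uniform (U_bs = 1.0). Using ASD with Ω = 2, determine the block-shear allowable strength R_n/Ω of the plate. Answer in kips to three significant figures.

59.3 kips

Shear plane L_v = 2 + 4·3.5 = 16 in; A_gv = 16 × 0.25 = 4 in².
A_nv = (16 − 4.5·1.1875) × 0.25 = 2.664 in².
A_nt = (1.5 − 0.5·1.1875) × 0.25 = 0.2266 in².
0.6 F_u A_nv = 103.9 kips; 0.6 F_y A_gv = 120 kips → shear rupture governs the shear term.
R_n = 103.9 + 1.0 × 65 × 0.2266 = 118.6 kips.
Allowable strength R_n/Ω = 118.6 / 2 = 59.3 kips.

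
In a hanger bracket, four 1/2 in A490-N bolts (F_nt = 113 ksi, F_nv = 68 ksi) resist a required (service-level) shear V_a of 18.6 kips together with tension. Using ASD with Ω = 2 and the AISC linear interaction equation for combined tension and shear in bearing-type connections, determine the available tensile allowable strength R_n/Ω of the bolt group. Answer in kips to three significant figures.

A_b = π·0.5²/4 = 0.1963 in²; f_rv = 18.6 / (4 × 0.1963) = 23.68 ksi.
F'_nt = 1.3 F_nt − (Ω F_nt / F_nv) f_rv = 1.3·113 − (2·113/68)·23.68 = 68.19 ksi, capped at F_nt → F'_nt = 68.19 ksi.
R_n = F'_nt · A_b · n = 68.19 × 0.1963 × 4 = 53.56 kips.
Allowable strength R_n/Ω = 53.56 / 2 = 26.8 kips.

26.8 kips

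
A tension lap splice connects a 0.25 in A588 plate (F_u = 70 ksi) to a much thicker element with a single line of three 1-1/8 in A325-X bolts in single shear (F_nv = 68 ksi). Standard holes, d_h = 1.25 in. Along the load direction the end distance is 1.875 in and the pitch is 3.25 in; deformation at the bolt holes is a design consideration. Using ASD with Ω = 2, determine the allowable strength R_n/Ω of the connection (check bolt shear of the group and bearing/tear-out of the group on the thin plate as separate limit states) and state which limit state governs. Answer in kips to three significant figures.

Bolt shear: A_b = π·1.125²/4 = 0.994 in²; R_n = 68 × 0.994 × 3 × 1 = 202.8 kips → 202.8 / 2 = 101 kips.
Bearing (1.2 l_c t F_u ≤ 2.4 d t F_u): upper limit = 2.4·1.125·0.25·70 = 47.25 kips.
  Edge l_c = 1.875 − 1.25/2 = 1.25 → r_n = 26.25 kips; interior l_c = 3.25 − 1.25 = 2 → r_n = 42 kips.
  R_n,bearing = 1·26.25 + 2·42 = 110.2 kips → 110.2 / 2 = 55.1 kips.
Bearing governs: 55.1 kips.

55.1 kips (bearing governs)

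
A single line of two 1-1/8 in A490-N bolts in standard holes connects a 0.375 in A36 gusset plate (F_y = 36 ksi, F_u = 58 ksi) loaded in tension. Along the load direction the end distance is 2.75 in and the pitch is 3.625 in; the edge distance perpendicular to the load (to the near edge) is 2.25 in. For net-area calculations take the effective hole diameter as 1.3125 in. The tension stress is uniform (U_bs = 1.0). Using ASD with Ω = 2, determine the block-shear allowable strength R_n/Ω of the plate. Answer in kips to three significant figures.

43.2 kips

Shear plane L_v = 2.75 + 1·3.625 = 6.375 in; A_gv = 6.375 × 0.375 = 2.391 in².
A_nv = (6.375 − 1.5·1.3125) × 0.375 = 1.652 in².
A_nt = (2.25 − 0.5·1.3125) × 0.375 = 0.5977 in².
0.6 F_u A_nv = 57.5 kips; 0.6 F_y A_gv = 51.64 kips → shear yielding governs the shear term.
R_n = 51.64 + 1.0 × 58 × 0.5977 = 86.3 kips.
Allowable strength R_n/Ω = 86.3 / 2 = 43.2 kips.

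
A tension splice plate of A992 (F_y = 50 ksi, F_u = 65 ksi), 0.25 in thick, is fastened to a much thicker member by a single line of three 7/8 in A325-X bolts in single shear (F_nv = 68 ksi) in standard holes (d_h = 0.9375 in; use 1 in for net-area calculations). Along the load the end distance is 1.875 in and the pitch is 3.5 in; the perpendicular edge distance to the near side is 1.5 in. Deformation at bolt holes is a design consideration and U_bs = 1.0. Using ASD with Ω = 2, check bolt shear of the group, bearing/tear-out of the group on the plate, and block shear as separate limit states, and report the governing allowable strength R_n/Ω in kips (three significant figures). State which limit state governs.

39.2 kips (block shear governs)

Bolt shear: A_b = π·0.875²/4 = 0.6013 in²; R_n = 68 × 0.6013 × 3 × 1 = 122.7 kips → 122.7 / 2 = 61.3 kips.
Bearing: edge l_c = 1.406, r_n = 27.42 kips; interior l_c = 2.562, r_n = 34.12 kips; R_n = 27.42 + 2·34.12 = 95.67 kips → 47.8 kips.
Block shear: A_gv = 2.219, A_nv = 1.594, A_nt = 0.25 in²; R_n = min(0.6F_uA_nv, 0.6F_yA_gv) + U_bs·F_u·A_nt = 78.41 kips → 39.2 kips.
Block shear governs: 39.2 kips.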